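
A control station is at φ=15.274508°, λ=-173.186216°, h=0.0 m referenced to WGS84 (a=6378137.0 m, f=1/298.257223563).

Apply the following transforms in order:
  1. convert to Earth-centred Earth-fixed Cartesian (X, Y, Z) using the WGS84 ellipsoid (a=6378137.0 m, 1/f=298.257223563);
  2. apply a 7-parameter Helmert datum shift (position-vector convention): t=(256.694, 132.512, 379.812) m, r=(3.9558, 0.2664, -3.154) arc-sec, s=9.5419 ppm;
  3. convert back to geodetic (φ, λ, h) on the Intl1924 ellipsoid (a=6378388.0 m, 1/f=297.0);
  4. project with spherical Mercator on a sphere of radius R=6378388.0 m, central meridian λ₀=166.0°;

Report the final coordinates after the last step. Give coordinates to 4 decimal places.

E=2316901.8879 m, N=1721422.4450 m

start: φ=15.274508°, λ=-173.186216°, h=0.000 m
→ ECEF (a=6378137.000, f=1/298.257223563): X=-6110789.8265, Y=-730158.6276, Z=1669420.5355
→ Helmert 7p (PV): X=-6110600.4499, Y=-729971.6585, Z=1669810.1660
→ geod (Bowring, a=6378388.000): φ=15.27882402°, λ=-173.18773525°, h=-344.8082 m
→ merc (R=6378388.0, λ₀=166.0°): E=2316901.8879, N=1721422.4450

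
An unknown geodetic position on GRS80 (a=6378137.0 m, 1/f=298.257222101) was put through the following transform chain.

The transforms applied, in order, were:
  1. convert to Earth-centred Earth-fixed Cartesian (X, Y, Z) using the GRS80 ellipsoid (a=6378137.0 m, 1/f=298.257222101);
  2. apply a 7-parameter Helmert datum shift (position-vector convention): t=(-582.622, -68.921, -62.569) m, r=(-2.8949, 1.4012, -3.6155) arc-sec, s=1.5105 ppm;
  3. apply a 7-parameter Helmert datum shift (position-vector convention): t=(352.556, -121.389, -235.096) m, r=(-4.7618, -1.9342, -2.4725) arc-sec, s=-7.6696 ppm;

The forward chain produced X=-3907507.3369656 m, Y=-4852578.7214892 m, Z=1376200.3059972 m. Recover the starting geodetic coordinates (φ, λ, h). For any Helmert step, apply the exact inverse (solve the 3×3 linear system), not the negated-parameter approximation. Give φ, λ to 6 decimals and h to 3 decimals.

φ=12.538918°, λ=-128.839967°, h=3124.434 m

start: X=-3907507.3370, Y=-4852578.7215, Z=1376200.3060 m
→ Helmert⁻¹: X=-3907818.7904, Y=-4852573.1670, Z=1376370.5776
→ Helmert⁻¹: X=-3907154.5581, Y=-4852584.7193, Z=1376336.4200
→ geod (Bowring, a=6378137.000): φ=12.53891800°, λ=-128.83996700°, h=3124.4340 m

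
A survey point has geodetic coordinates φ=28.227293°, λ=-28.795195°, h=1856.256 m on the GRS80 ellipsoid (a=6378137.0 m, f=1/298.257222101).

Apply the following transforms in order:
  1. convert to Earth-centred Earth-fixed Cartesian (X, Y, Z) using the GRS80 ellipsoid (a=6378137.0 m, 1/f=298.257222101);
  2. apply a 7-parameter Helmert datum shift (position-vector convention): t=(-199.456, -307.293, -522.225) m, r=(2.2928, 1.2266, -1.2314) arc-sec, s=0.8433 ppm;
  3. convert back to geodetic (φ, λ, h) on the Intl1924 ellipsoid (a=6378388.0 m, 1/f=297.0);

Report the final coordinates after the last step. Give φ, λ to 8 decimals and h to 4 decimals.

start: φ=28.227293°, λ=-28.795195°, h=1856.256 m
→ ECEF (a=6378137.000, f=1/298.257222101): X=4929878.0886, Y=-2709685.0516, Z=2999600.1983
→ Helmert 7p (PV): X=4929684.4509, Y=-2710057.4041, Z=2999021.0658
→ geod (Bowring, a=6378388.000): φ=28.22333421°, λ=-28.79946844°, h=1360.2705 m

φ=28.22333421°, λ=-28.79946844°, h=1360.2705 m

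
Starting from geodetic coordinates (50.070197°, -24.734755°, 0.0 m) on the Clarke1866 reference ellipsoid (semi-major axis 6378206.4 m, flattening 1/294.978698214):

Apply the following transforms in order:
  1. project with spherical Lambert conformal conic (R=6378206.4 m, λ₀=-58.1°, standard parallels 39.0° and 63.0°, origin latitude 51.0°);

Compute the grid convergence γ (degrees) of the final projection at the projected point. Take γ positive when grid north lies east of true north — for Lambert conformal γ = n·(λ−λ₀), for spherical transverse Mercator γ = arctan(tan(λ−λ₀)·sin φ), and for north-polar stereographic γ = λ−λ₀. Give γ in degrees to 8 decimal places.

26.12614607

start: φ=50.070197°, λ=-24.734755°, h=0.000 m
→ into lcc (λ₀=-58.1°): φ=50.07019700°, λ−λ₀=33.36524500°
convergence γ = 26.12614607°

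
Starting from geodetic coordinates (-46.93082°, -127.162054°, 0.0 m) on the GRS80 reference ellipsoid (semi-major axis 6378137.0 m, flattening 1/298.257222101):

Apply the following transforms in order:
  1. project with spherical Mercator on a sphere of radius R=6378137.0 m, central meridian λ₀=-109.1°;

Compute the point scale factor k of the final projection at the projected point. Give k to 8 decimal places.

1.46438417

start: φ=-46.930820°, λ=-127.162054°, h=0.000 m
→ into merc (λ₀=-109.1°): φ=-46.93082000°, λ−λ₀=-18.06205400°
scale k = 1.46438417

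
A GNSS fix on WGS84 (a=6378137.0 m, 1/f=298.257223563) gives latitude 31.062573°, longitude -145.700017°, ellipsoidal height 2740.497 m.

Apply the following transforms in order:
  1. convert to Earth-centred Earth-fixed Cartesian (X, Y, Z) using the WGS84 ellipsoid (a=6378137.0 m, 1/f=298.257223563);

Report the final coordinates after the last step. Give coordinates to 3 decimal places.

start: φ=31.062573°, λ=-145.700017°, h=2740.497 m
→ ECEF (a=6378137.000, f=1/298.257223563): X=-4519388.3815, Y=-3082915.7644, Z=3273252.1605

X=-4519388.382 m, Y=-3082915.764 m, Z=3273252.161 m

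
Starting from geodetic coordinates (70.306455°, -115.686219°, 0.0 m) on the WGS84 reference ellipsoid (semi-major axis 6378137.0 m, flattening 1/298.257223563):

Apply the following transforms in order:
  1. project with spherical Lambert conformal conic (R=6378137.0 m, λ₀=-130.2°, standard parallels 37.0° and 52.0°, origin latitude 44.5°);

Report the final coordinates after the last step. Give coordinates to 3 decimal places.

start: φ=70.306455°, λ=-115.686219°, h=0.000 m
→ lcc (R=6378137.0, λ₀=-130.2°): E=611331.9714, N=3019421.6703

E=611331.971 m, N=3019421.670 m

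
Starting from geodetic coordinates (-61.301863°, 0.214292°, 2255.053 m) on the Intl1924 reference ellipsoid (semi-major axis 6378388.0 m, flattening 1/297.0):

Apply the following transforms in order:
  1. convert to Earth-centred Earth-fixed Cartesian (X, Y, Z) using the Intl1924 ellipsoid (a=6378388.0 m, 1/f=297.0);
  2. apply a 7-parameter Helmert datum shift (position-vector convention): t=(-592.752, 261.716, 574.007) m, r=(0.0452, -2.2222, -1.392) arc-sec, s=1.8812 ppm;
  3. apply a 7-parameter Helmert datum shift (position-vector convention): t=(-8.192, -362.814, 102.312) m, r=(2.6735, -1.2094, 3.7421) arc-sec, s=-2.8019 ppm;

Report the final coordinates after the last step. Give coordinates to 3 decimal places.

X=3071372.296 m, Y=11496.545 m, Z=-5572939.477 m

start: φ=-61.301863°, λ=0.214292°, h=2255.053 m
→ ECEF (a=6378388.000, f=1/297.0): X=3071883.4775, Y=11489.2079, Z=-5573672.1842
→ Helmert 7p (PV): X=3071356.6301, Y=11731.4360, Z=-5573075.5647
→ Helmert 7p (PV): X=3071372.2963, Y=11496.5453, Z=-5572939.4771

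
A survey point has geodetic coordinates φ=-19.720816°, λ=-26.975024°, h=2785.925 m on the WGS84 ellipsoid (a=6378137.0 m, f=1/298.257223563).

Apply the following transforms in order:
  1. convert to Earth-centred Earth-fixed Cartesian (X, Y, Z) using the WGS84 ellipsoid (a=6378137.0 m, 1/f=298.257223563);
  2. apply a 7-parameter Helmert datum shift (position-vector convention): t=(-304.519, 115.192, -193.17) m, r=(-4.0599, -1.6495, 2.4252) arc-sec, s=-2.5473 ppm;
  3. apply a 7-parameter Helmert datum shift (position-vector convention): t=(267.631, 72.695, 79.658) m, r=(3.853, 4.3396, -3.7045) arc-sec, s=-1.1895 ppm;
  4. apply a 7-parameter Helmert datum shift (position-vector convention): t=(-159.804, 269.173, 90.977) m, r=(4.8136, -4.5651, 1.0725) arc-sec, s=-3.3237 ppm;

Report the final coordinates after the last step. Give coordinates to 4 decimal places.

X=5354992.3044 m, Y=-2725157.2915 m, Z=-2139588.3387 m

start: φ=-19.720816°, λ=-26.975024°, h=2785.925 m
→ ECEF (a=6378137.000, f=1/298.257223563): X=5355210.0863, Y=-2725676.0210, Z=-2139568.7257
→ Helmert 7p (PV): X=5354941.0837, Y=-2725533.0340, Z=-2139659.9709
→ Helmert 7p (PV): X=5355108.3785, Y=-2725513.3027, Z=-2139741.3426
→ Helmert 7p (PV): X=5354992.3044, Y=-2725157.2915, Z=-2139588.3387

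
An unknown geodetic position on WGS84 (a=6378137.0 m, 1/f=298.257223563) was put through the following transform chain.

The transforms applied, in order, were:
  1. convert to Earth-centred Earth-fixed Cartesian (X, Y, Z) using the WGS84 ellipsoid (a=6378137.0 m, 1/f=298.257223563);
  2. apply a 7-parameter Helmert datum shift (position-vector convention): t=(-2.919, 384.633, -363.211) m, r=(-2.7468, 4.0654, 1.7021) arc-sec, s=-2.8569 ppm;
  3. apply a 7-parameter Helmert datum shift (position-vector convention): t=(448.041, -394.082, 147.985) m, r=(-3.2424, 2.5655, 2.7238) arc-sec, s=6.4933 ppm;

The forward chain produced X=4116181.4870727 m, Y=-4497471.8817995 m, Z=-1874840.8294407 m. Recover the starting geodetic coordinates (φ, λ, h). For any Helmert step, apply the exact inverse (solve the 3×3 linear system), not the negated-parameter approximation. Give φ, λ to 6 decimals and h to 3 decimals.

start: X=4116181.4871, Y=-4497471.8818, Z=-1874840.8294 m
→ Helmert⁻¹: X=4115670.6571, Y=-4497073.4738, Z=-1874996.1416
→ Helmert⁻¹: X=4115685.1689, Y=-4497479.9543, Z=-1874617.0600
→ geod (Bowring, a=6378137.000): φ=-17.20080500°, λ=-47.53808200°, h=1836.0780 m

φ=-17.200805°, λ=-47.538082°, h=1836.078 m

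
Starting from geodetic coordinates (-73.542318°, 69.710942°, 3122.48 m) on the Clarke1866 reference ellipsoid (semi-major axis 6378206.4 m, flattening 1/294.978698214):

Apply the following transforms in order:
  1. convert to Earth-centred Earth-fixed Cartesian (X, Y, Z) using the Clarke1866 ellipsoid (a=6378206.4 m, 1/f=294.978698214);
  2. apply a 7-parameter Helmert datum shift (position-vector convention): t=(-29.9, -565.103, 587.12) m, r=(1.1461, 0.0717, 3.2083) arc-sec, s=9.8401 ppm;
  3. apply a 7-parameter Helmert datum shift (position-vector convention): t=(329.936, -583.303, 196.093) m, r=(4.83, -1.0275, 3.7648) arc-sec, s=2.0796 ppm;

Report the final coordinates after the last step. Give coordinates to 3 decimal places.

X=629130.535 m, Y=1700076.573 m, Z=-6096715.050 m

start: φ=-73.542318°, λ=69.710942°, h=3122.480 m
→ ECEF (a=6378206.400, f=1/294.978698214): X=628852.2477, Y=1701006.7956, Z=-6097477.7688
→ Helmert 7p (PV): X=628799.9579, Y=1700502.0928, Z=-6096941.4156
→ Helmert 7p (PV): X=629130.5352, Y=1700076.5725, Z=-6096715.0495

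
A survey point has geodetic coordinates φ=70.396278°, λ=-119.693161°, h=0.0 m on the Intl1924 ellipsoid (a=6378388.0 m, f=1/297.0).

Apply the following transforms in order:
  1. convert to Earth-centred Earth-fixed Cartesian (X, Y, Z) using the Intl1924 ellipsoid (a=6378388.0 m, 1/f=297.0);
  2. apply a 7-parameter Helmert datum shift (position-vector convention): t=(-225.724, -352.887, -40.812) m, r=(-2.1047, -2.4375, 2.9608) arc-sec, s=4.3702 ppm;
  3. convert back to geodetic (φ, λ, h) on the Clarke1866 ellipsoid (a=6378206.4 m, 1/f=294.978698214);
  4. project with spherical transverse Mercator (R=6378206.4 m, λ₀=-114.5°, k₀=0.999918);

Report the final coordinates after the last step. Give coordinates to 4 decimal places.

E=-193847.1258 m, N=7843911.3906 m

start: φ=70.396278°, λ=-119.693161°, h=0.000 m
→ ECEF (a=6378388.000, f=1/297.0): X=-1063251.1944, Y=-1864594.8898, Z=5986157.7900
→ Helmert 7p (PV): X=-1063525.5406, Y=-1864910.1055, Z=5986149.6000
→ geod (Bowring, a=6378206.400): φ=70.39362657°, λ=-119.69535420°, h=441.3595 m
→ tm (R=6378206.4, λ₀=-114.5°): E=-193847.1258, N=7843911.3906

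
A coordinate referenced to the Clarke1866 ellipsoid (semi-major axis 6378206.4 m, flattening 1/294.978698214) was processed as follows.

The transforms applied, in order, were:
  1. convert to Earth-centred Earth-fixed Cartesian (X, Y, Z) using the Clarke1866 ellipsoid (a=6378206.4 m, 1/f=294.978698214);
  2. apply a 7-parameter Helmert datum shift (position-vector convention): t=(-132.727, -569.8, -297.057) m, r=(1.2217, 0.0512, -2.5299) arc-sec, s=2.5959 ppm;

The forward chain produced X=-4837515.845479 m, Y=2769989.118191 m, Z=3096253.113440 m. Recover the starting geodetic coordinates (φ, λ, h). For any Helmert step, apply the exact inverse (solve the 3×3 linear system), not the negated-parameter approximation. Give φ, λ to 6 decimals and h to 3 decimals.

start: X=-4837515.8455, Y=2769989.1182, Z=3096253.1134 m
→ Helmert⁻¹: X=-4837405.3109, Y=2770510.7345, Z=3096524.5217
→ geod (Bowring, a=6378206.400): φ=29.21623000°, λ=150.19908500°, h=3798.6270 m

φ=29.216230°, λ=150.199085°, h=3798.627 m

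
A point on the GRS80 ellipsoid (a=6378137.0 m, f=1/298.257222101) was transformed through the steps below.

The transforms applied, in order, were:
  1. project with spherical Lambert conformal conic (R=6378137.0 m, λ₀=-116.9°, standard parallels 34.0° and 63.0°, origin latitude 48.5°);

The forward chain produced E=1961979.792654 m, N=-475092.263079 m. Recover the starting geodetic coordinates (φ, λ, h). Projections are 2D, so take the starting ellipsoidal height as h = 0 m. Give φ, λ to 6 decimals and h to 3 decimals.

φ=41.156474°, λ=-92.521747°, h=0.000 m

start: E=1961979.7927, N=-475092.2631 m
→ lcc⁻¹: φ=41.15647400°, λ=-92.52174700°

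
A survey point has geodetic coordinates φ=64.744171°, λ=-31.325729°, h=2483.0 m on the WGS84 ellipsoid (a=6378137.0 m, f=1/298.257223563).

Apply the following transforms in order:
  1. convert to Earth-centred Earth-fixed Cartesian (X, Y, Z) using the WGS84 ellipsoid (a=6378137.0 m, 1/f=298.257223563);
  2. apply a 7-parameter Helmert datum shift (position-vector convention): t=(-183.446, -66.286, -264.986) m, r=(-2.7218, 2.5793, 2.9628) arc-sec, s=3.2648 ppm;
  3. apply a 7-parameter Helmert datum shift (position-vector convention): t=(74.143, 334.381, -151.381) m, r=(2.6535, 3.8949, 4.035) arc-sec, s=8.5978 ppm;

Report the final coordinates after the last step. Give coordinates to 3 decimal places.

X=2332046.949 m, Y=-1418919.818 m, Z=5747422.768 m

start: φ=64.744171°, λ=-31.325729°, h=2483.000 m
→ ECEF (a=6378137.000, f=1/298.257223563): X=2331900.0319, Y=-1419252.0948, Z=5747843.6748
→ Helmert 7p (PV): X=2331816.4613, Y=-1419213.6719, Z=5747587.0223
→ Helmert 7p (PV): X=2332046.9487, Y=-1418919.8177, Z=5747422.7681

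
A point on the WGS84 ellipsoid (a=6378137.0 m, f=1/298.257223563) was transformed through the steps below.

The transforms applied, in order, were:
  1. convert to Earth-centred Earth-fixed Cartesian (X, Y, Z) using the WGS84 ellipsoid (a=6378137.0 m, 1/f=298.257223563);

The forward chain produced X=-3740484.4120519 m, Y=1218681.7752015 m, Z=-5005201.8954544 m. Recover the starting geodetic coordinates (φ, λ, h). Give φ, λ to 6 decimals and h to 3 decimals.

φ=-52.020022°, λ=161.953948°, h=1303.290 m

start: X=-3740484.4121, Y=1218681.7752, Z=-5005201.8955 m
→ geod (Bowring, a=6378137.000): φ=-52.02002200°, λ=161.95394800°, h=1303.2900 m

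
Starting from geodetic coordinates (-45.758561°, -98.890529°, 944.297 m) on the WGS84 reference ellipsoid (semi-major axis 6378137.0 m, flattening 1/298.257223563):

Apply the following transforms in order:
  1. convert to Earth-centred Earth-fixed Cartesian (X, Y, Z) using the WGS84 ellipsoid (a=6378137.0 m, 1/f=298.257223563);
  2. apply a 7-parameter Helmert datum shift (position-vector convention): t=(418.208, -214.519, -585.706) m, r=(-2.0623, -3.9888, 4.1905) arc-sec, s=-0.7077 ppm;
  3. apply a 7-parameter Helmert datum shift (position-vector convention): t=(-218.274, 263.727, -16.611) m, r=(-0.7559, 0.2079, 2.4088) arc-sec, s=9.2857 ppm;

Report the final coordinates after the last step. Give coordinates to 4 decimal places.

start: φ=-45.758561°, λ=-98.890529°, h=944.297 m
→ ECEF (a=6378137.000, f=1/298.257223563): X=-689008.5010, Y=-4404679.6771, Z=-4547241.7847
→ Helmert 7p (PV): X=-688412.3838, Y=-4404950.5416, Z=-4547793.5575
→ Helmert 7p (PV): X=-688590.1917, Y=-4404752.4236, Z=-4547835.5611

X=-688590.1917 m, Y=-4404752.4236 m, Z=-4547835.5611 m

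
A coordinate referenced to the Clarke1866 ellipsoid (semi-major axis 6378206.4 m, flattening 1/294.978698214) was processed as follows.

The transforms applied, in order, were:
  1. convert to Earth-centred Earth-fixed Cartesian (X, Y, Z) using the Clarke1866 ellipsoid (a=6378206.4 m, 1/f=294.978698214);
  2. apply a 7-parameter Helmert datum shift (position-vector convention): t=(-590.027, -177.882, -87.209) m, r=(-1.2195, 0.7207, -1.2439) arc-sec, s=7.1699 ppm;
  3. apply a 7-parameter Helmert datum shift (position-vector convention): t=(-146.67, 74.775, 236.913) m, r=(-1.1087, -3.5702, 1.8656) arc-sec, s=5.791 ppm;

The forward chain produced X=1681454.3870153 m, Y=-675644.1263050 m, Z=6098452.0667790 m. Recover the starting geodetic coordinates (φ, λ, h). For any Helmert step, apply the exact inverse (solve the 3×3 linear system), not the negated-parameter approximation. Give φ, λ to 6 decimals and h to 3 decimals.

φ=73.549970°, λ=-21.880804°, h=3615.339 m

start: X=1681454.3870, Y=-675644.1263, Z=6098452.0668 m
→ Helmert⁻¹: X=1681690.7586, Y=-675762.9769, Z=6098147.0988
→ Helmert⁻¹: X=1682251.4908, Y=-675606.1605, Z=6098192.4679
→ geod (Bowring, a=6378206.400): φ=73.54997000°, λ=-21.88080400°, h=3615.3390 m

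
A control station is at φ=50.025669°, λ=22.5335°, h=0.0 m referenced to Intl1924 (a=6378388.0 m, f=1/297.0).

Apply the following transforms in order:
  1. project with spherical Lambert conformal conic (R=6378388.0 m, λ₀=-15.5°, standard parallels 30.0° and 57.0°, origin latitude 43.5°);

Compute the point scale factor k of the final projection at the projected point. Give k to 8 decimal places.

0.97776435

start: φ=50.025669°, λ=22.533500°, h=0.000 m
→ into lcc (λ₀=-15.5°): φ=50.02566900°, λ−λ₀=38.03350000°
scale k = 0.97776435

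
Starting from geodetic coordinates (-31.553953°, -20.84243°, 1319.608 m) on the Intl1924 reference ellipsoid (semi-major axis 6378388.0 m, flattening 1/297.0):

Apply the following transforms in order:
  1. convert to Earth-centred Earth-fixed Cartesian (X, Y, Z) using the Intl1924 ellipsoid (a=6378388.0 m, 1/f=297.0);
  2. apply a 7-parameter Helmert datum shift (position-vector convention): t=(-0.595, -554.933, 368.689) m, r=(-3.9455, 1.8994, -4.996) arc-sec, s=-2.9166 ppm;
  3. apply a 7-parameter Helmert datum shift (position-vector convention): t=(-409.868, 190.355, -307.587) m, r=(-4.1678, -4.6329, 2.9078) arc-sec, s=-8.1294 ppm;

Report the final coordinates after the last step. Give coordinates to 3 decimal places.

start: φ=-31.553953°, λ=-20.842430°, h=1319.608 m
→ ECEF (a=6378388.000, f=1/297.0): X=5085387.6024, Y=-1936068.1124, Z=-3319125.7414
→ Helmert 7p (PV): X=5085294.7171, Y=-1936804.0621, Z=-3318757.1671
→ Helmert 7p (PV): X=5084945.3542, Y=-1936593.3316, Z=-3318884.4202

X=5084945.354 m, Y=-1936593.332 m, Z=-3318884.420 m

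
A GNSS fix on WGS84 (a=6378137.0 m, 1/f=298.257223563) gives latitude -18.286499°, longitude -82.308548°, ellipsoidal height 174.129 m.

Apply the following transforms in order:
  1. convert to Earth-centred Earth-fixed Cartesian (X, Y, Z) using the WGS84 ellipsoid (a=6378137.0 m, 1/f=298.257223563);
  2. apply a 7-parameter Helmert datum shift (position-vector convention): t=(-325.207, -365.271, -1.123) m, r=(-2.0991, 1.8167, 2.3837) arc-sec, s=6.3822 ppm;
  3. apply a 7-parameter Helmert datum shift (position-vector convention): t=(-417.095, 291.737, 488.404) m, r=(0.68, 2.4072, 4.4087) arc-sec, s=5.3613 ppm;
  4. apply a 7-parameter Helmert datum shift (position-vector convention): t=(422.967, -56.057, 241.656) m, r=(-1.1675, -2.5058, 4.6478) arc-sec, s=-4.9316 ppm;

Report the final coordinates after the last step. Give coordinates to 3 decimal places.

start: φ=-18.286499°, λ=-82.308548°, h=174.129 m
→ ECEF (a=6378137.000, f=1/298.257223563): X=810819.3544, Y=-6003694.9552, Z=-1988572.7641
→ Helmert 7p (PV): X=810551.1897, Y=-6004109.4100, Z=-1988532.6216
→ Helmert 7p (PV): X=810243.5655, Y=-6003825.9823, Z=-1988084.1324
→ Helmert 7p (PV): X=810821.9733, Y=-6003845.4265, Z=-1987788.8461

X=810821.973 m, Y=-6003845.427 m, Z=-1987788.846 m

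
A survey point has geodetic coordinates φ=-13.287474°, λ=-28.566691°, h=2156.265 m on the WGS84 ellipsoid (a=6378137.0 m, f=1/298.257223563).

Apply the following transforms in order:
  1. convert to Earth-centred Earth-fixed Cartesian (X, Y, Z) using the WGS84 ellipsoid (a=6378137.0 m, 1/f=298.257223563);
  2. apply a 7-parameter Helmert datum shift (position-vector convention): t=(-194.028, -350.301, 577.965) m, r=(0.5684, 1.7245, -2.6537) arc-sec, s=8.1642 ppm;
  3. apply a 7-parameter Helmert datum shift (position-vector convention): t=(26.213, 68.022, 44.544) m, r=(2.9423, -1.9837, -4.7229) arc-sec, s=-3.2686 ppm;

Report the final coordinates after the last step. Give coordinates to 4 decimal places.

X=5454269.9811 m, Y=-2970253.1696 m, Z=-1456299.6607 m

start: φ=-13.287474°, λ=-28.566691°, h=2156.265 m
→ ECEF (a=6378137.000, f=1/298.257223563): X=5454515.4845, Y=-2969786.0781, Z=-1456871.3346
→ Helmert 7p (PV): X=5454315.5998, Y=-2970226.7860, Z=-1456359.0511
→ Helmert 7p (PV): X=5454269.9811, Y=-2970253.1696, Z=-1456299.6607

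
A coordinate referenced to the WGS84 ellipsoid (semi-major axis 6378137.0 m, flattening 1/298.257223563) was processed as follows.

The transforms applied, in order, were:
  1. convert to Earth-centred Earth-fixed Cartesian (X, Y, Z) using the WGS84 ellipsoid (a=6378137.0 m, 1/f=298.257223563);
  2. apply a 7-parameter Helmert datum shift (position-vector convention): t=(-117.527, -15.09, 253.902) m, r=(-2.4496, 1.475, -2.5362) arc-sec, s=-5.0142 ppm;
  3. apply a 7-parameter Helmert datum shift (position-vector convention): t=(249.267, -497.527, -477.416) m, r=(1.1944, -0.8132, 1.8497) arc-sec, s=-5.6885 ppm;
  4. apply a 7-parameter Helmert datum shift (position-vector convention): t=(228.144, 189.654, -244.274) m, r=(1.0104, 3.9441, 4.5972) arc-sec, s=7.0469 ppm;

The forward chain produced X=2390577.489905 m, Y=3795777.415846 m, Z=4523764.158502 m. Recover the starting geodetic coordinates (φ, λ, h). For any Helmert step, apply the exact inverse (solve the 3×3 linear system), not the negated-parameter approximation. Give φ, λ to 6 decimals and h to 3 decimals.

φ=45.436629°, λ=57.803367°, h=3897.018 m

start: X=2390577.4899, Y=3795777.4158, Z=4523764.1585 m
→ Helmert⁻¹: X=2390330.5898, Y=3795529.9007, Z=4524003.6667
→ Helmert⁻¹: X=2390146.7981, Y=3796053.7871, Z=4524475.4157
→ Helmert⁻¹: X=2390197.2813, Y=3796063.5703, Z=4524306.3735
→ geod (Bowring, a=6378137.000): φ=45.43662900°, λ=57.80336700°, h=3897.0180 m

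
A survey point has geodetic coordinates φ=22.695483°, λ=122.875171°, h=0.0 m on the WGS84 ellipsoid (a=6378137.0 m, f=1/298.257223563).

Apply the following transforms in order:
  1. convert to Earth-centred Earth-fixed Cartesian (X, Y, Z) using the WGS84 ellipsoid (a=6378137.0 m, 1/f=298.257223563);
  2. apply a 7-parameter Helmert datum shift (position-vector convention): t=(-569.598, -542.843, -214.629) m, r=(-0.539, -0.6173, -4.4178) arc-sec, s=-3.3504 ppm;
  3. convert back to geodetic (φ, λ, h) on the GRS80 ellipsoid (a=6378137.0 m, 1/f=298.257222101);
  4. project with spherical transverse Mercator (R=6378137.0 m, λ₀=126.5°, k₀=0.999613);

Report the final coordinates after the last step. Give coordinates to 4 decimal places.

start: φ=22.695483°, λ=122.875171°, h=0.000 m
→ ECEF (a=6378137.000, f=1/298.257223563): X=-3195635.6896, Y=4944397.5342, Z=2445642.4713
→ Helmert 7p (PV): X=-3196096.0009, Y=4943912.9605, Z=2445397.1643
→ geod (Bowring, a=6378137.000): φ=22.69398657°, λ=122.88149350°, h=-239.5570 m
→ tm (R=6378137.0, λ₀=126.5°): E=-371653.8358, N=2529837.2364

E=-371653.8358 m, N=2529837.2364 m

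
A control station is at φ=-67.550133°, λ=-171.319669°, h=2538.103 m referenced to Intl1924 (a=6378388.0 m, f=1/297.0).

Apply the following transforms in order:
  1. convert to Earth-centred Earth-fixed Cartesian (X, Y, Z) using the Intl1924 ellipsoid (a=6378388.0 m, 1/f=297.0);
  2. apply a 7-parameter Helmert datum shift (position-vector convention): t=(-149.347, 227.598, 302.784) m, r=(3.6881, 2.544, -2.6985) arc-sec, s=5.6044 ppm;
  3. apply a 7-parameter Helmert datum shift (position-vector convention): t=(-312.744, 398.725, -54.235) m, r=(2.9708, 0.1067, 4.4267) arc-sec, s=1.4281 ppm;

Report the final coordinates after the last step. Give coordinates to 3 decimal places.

X=-2416299.522 m, Y=-368019.589 m, Z=-5874369.308 m

start: φ=-67.550133°, λ=-171.319669°, h=2538.103 m
→ ECEF (a=6378388.000, f=1/297.0): X=-2415748.0302, Y=-368812.7212, Z=-5874595.6876
→ Helmert 7p (PV): X=-2415988.1968, Y=-368450.5447, Z=-5874302.6266
→ Helmert 7p (PV): X=-2416299.5224, Y=-368019.5893, Z=-5874369.3076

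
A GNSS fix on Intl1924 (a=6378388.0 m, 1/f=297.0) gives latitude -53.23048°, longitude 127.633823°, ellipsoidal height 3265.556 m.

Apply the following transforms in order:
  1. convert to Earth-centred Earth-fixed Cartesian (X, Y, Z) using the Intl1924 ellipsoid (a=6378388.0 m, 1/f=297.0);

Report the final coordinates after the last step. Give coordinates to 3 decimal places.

start: φ=-53.230480°, λ=127.633823°, h=3265.556 m
→ ECEF (a=6378388.000, f=1/297.0): X=-2337611.3691, Y=3031746.3000, Z=-5088656.1982

X=-2337611.369 m, Y=3031746.300 m, Z=-5088656.198 m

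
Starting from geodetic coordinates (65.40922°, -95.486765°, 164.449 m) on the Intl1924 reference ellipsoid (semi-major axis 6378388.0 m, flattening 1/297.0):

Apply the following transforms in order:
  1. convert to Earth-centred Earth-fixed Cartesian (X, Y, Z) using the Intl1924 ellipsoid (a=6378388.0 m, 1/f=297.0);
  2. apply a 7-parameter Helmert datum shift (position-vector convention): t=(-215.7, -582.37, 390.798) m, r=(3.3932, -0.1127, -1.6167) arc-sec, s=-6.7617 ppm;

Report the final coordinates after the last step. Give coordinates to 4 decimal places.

X=-254742.6739 m, Y=-2650205.5756 m, Z=5777432.7840 m

start: φ=65.409220°, λ=-95.486765°, h=164.449 m
→ ECEF (a=6378388.000, f=1/297.0): X=-254504.7713, Y=-2649548.0787, Z=5777124.7749
→ Helmert 7p (PV): X=-254742.6739, Y=-2650205.5756, Z=5777432.7840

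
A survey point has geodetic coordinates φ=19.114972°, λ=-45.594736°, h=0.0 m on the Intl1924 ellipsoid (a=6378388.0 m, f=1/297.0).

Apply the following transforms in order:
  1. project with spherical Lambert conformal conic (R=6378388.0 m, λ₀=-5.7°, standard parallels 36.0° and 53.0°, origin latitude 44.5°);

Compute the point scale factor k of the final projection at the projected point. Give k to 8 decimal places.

start: φ=19.114972°, λ=-45.594736°, h=0.000 m
→ into lcc (λ₀=-5.7°): φ=19.11497200°, λ−λ₀=-39.89473600°
scale k = 1.08324163

1.08324163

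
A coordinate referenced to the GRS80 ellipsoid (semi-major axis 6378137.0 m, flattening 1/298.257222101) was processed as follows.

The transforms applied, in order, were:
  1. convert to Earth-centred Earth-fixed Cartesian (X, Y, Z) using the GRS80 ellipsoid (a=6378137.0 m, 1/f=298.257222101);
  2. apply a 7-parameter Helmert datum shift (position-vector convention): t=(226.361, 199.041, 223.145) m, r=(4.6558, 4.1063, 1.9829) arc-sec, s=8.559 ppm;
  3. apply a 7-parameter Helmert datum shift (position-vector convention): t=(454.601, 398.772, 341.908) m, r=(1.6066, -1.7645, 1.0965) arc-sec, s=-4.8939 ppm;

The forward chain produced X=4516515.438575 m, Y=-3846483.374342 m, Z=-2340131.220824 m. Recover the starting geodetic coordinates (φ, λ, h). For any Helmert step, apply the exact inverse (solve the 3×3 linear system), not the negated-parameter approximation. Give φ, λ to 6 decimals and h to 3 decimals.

start: X=4516515.4386, Y=-3846483.3743, Z=-2340131.2208 m
→ Helmert⁻¹: X=4516042.4667, Y=-3846943.2100, Z=-2340493.2517
→ Helmert⁻¹: X=4515787.0654, Y=-3847205.5657, Z=-2340519.6238
→ geod (Bowring, a=6378137.000): φ=-21.66247900°, λ=-40.42919600°, h=2165.6700 m

φ=-21.662479°, λ=-40.429196°, h=2165.670 m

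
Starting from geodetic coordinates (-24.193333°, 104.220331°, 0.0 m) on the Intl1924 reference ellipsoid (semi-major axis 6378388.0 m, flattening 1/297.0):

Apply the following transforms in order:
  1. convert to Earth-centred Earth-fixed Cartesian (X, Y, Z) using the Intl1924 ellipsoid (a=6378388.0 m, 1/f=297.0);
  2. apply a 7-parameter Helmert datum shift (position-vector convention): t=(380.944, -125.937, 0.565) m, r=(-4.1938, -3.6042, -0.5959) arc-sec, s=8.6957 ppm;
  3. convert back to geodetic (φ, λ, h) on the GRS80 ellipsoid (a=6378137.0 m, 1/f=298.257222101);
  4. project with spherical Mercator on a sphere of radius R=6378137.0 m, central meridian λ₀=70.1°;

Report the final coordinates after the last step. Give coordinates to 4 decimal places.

E=3797834.7455 m, N=-2777174.4718 m

start: φ=-24.193333°, λ=104.220331°, h=0.000 m
→ ECEF (a=6378388.000, f=1/297.0): X=-1430046.5735, Y=5643068.1718, Z=-2597865.3068
→ Helmert 7p (PV): X=-1429616.3672, Y=5642942.6162, Z=-2598027.0569
→ geod (Bowring, a=6378137.000): φ=-24.19489099°, λ=104.21652998°, h=94.5823 m
→ merc (R=6378137.0, λ₀=70.1°): E=3797834.7455, N=-2777174.4718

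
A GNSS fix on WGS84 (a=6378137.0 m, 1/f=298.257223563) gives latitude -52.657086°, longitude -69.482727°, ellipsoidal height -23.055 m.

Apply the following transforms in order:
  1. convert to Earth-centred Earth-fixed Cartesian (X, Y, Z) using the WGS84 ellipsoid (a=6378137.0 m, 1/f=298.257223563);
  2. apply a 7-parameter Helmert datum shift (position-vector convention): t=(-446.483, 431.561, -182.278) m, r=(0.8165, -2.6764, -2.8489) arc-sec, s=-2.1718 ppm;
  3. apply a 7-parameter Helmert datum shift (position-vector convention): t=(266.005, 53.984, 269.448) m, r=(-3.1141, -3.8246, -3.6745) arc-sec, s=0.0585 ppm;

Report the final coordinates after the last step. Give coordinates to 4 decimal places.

start: φ=-52.657086°, λ=-69.482727°, h=-23.055 m
→ ECEF (a=6378137.000, f=1/298.257223563): X=1358874.3881, Y=-3631137.1262, Z=-5047468.5431
→ Helmert 7p (PV): X=1358440.2948, Y=-3630696.4673, Z=-5047636.6008
→ Helmert 7p (PV): X=1358735.2945, Y=-3630743.1027, Z=-5047287.4449

X=1358735.2945 m, Y=-3630743.1027 m, Z=-5047287.4449 m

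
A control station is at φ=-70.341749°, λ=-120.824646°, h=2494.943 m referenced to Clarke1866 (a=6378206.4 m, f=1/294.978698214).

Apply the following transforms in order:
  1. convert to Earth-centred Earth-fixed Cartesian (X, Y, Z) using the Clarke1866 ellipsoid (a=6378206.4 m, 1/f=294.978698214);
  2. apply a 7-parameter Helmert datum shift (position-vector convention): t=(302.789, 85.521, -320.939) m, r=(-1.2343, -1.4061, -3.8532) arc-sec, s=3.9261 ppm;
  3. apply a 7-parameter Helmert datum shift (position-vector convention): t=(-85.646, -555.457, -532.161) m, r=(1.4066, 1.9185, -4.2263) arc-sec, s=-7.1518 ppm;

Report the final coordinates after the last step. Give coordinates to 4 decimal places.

X=-1103087.9275 m, Y=-1849278.0930 m, Z=-5986971.2802 m

start: φ=-70.341749°, λ=-120.824646°, h=2494.943 m
→ ECEF (a=6378206.400, f=1/294.978698214): X=-1103221.3342, Y=-1848862.3301, Z=-5986138.6859
→ Helmert 7p (PV): X=-1102916.6075, Y=-1848799.2803, Z=-5986479.5840
→ Helmert 7p (PV): X=-1103087.9275, Y=-1849278.0930, Z=-5986971.2802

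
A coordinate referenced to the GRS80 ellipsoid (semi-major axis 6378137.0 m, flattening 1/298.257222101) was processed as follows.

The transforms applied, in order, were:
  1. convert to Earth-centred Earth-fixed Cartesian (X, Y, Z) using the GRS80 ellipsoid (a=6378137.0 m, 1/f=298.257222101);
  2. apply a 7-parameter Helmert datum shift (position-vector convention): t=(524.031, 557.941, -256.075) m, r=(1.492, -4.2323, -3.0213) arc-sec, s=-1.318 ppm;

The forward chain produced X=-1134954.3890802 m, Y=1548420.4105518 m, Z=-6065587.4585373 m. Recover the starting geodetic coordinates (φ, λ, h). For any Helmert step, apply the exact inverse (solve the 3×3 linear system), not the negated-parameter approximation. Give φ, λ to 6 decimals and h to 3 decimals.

φ=-72.547354°, λ=126.267575°, h=3191.248 m

start: X=-1134954.3891, Y=1548420.4106, Z=-6065587.4585 m
→ Helmert⁻¹: X=-1135627.0414, Y=1547804.0023, Z=-6065327.2719
→ geod (Bowring, a=6378137.000): φ=-72.54735400°, λ=126.26757500°, h=3191.2480 m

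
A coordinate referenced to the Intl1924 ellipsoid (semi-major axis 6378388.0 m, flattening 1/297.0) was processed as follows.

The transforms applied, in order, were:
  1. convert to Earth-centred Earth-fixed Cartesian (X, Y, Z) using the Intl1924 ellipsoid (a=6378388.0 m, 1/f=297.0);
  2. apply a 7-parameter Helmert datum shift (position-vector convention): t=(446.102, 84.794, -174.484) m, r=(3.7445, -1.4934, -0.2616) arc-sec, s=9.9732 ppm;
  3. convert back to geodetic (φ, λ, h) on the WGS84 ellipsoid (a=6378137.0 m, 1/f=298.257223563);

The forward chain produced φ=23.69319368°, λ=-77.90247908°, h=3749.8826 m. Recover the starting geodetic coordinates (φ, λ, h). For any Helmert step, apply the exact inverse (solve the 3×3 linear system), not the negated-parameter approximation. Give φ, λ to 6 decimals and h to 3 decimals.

start: φ=23.693194°, λ=-77.902479°, h=3749.883 m
→ ECEF (a=6378137.000, f=1/298.257223563): X=1225417.3203, Y=-5717268.0290, Z=2548710.5522
→ Helmert⁻¹: X=1224984.7076, Y=-5717247.9763, Z=2548954.5368
→ geod (Bowring, a=6378388.000): φ=23.69621500°, λ=-77.90658300°, h=3510.6820 m

φ=23.696215°, λ=-77.906583°, h=3510.682 m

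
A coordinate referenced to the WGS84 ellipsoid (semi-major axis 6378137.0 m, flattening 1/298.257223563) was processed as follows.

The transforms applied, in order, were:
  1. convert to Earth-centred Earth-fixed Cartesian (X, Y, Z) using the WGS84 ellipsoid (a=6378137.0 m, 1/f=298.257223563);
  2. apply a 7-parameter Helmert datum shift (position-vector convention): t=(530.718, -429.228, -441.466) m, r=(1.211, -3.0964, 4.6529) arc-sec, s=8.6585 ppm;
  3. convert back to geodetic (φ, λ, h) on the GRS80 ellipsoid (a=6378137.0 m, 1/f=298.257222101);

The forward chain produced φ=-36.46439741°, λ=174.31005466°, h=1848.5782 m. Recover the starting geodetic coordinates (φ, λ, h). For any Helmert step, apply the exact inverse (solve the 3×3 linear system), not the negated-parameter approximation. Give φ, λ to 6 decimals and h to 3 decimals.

φ=-36.457321°, λ=174.304894°, h=1989.721 m

start: φ=-36.464397°, λ=174.310055°, h=1848.578 m
→ ECEF (a=6378137.000, f=1/298.257222101): X=-5111717.4073, Y=509311.2662, Z=-3770856.6359
→ Helmert⁻¹: X=-5112248.9596, Y=509829.2664, Z=-3770308.7734
→ geod (Bowring, a=6378137.000): φ=-36.45732100°, λ=174.30489400°, h=1989.7210 m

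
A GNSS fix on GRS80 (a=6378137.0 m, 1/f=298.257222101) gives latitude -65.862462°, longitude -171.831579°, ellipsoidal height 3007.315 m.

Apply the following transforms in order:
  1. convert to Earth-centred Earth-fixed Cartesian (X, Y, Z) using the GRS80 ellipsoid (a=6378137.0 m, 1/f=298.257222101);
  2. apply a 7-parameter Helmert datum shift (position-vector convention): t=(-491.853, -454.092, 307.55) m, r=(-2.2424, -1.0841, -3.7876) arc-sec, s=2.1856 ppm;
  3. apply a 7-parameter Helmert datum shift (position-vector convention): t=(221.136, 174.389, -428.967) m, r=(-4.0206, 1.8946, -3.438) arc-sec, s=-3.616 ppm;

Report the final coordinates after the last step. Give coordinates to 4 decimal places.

X=-2590487.3926 m, Y=-372158.7118 m, Z=-5800528.8985 m

start: φ=-65.862462°, λ=-171.831579°, h=3007.315 m
→ ECEF (a=6378137.000, f=1/298.257222101): X=-2590184.5608, Y=-371794.1682, Z=-5800437.2579
→ Helmert 7p (PV): X=-2590658.4157, Y=-372264.5690, Z=-5800151.9570
→ Helmert 7p (PV): X=-2590487.3926, Y=-372158.7118, Z=-5800528.8985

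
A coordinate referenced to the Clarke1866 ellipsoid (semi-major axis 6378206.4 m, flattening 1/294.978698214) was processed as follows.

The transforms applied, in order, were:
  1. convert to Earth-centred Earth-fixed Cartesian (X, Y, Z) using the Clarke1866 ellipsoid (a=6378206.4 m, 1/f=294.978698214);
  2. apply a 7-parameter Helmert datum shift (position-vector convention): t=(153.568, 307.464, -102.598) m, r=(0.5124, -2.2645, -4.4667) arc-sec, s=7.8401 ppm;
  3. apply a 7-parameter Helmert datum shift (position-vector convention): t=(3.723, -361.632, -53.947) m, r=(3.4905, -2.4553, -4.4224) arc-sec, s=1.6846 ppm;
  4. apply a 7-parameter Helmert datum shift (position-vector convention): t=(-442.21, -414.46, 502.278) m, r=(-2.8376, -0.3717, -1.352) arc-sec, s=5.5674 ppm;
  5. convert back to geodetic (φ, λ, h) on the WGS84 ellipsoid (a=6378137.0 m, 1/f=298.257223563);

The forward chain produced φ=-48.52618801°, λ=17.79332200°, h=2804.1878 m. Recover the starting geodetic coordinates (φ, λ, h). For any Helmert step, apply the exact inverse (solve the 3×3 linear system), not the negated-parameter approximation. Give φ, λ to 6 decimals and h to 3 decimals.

φ=-48.529025°, λ=17.801166°, h=3306.130 m

start: φ=-48.526188°, λ=17.793322°, h=2804.188 m
→ ECEF (a=6378137.000, f=1/298.257223563): X=4031385.3677, Y=1293817.9550, Z=-4757927.8153
→ Helmert⁻¹: X=4031788.0723, Y=1294317.0982, Z=-4758393.0609
→ Helmert⁻¹: X=4031693.1566, Y=1294682.4666, Z=-4758400.9990
→ Helmert⁻¹: X=4031427.7103, Y=1294440.3354, Z=-4758308.5708
→ geod (Bowring, a=6378206.400): φ=-48.52902500°, λ=17.80116600°, h=3306.1300 m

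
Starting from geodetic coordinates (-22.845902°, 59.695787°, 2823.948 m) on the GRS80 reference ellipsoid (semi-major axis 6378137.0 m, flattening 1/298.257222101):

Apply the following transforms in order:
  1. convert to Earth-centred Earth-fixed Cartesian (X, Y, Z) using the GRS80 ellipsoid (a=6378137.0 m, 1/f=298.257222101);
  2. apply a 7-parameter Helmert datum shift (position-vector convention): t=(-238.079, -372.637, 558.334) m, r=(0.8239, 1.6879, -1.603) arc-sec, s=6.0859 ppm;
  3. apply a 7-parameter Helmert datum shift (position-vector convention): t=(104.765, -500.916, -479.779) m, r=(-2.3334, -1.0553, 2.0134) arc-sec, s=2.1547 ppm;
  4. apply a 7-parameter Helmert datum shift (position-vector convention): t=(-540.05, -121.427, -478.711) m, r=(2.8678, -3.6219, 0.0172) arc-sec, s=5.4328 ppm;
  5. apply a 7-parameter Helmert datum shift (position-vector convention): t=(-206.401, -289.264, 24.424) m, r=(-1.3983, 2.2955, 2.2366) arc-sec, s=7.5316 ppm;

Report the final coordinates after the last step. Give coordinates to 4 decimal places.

X=2967815.9054 m, Y=5078308.0062 m, Z=-2462517.0721 m

start: φ=-22.845902°, λ=59.695787°, h=2823.948 m
→ ECEF (a=6378137.000, f=1/298.257222101): X=2968690.0455, Y=5079446.6902, Z=-2462098.1324
→ Helmert 7p (PV): X=2968489.3613, Y=5079091.7293, Z=-2461558.7866
→ Helmert 7p (PV): X=2968563.5381, Y=5078602.8866, Z=-2462086.1400
→ Helmert 7p (PV): X=2968082.4254, Y=5078543.5300, Z=-2462455.4897
→ Helmert 7p (PV): X=2967815.9054, Y=5078308.0062, Z=-2462517.0721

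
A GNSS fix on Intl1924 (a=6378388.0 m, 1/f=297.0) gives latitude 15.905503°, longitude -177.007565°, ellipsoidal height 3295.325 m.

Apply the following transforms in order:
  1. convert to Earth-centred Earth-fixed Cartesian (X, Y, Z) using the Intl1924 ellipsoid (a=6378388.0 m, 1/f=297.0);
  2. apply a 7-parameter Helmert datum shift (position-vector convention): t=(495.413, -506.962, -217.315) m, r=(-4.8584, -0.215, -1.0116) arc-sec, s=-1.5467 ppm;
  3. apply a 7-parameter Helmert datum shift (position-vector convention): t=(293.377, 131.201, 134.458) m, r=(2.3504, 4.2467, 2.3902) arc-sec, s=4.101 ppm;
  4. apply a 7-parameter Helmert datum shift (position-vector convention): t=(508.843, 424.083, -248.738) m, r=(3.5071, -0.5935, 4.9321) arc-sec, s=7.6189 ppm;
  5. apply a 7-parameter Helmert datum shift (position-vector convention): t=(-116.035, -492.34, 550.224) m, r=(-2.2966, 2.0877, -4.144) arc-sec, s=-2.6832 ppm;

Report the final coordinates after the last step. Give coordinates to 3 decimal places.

X=-6129353.296 m, Y=-320976.165 m, Z=1737995.528 m

start: φ=15.905503°, λ=-177.007565°, h=3295.325 m
→ ECEF (a=6378388.000, f=1/297.0): X=-6130538.9034, Y=-320476.2716, Z=1737597.6597
→ Helmert 7p (PV): X=-6130037.3913, Y=-320911.7439, Z=1737378.8155
→ Helmert 7p (PV): X=-6129729.6645, Y=-320872.6918, Z=1737642.9510
→ Helmert 7p (PV): X=-6129264.8506, Y=-320627.1708, Z=1737384.3585
→ Helmert 7p (PV): X=-6129353.2963, Y=-320976.1654, Z=1737995.5276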